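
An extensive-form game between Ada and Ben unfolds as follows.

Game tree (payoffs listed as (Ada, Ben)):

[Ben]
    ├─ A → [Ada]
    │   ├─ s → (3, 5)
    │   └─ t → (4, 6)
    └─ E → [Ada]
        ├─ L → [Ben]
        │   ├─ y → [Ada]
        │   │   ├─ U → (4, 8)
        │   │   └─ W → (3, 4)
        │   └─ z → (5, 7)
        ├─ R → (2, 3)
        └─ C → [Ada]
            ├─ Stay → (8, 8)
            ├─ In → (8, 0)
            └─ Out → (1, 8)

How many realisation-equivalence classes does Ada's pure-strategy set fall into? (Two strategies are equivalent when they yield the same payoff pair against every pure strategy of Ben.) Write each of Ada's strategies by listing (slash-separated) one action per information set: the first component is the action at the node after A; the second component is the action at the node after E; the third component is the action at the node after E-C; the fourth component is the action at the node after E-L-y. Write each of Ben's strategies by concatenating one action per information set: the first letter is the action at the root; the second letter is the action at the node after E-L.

Ada has 36 pure strategies: s/L/Stay/U, s/L/Stay/W, s/L/In/U, s/L/In/W, s/L/Out/U, s/L/Out/W, s/R/Stay/U, s/R/Stay/W, s/R/In/U, s/R/In/W, s/R/Out/U, s/R/Out/W, s/C/Stay/U, s/C/Stay/W, s/C/In/U, s/C/In/W, s/C/Out/U, s/C/Out/W, t/L/Stay/U, t/L/Stay/W, t/L/In/U, t/L/In/W, t/L/Out/U, t/L/Out/W, t/R/Stay/U, t/R/Stay/W, t/R/In/U, t/R/In/W, t/R/Out/U, t/R/Out/W, t/C/Stay/U, t/C/Stay/W, t/C/In/U, t/C/In/W, t/C/Out/U, t/C/Out/W. Columns: Ay, Az, Ey, Ez.
{s/L/Stay/U, s/L/In/U, s/L/Out/U} → row (3,5) (3,5) (4,8) (5,7)
{s/L/Stay/W, s/L/In/W, s/L/Out/W} → row (3,5) (3,5) (3,4) (5,7)
{s/R/Stay/U, s/R/Stay/W, s/R/In/U, s/R/In/W, s/R/Out/U, s/R/Out/W} → row (3,5) (3,5) (2,3) (2,3)
{s/C/Stay/U, s/C/Stay/W} → row (3,5) (3,5) (8,8) (8,8)
{s/C/In/U, s/C/In/W} → row (3,5) (3,5) (8,0) (8,0)
{s/C/Out/U, s/C/Out/W} → row (3,5) (3,5) (1,8) (1,8)
{t/L/Stay/U, t/L/In/U, t/L/Out/U} → row (4,6) (4,6) (4,8) (5,7)
{t/L/Stay/W, t/L/In/W, t/L/Out/W} → row (4,6) (4,6) (3,4) (5,7)
{t/R/Stay/U, t/R/Stay/W, t/R/In/U, t/R/In/W, t/R/Out/U, t/R/Out/W} → row (4,6) (4,6) (2,3) (2,3)
{t/C/Stay/U, t/C/Stay/W} → row (4,6) (4,6) (8,8) (8,8)
{t/C/In/U, t/C/In/W} → row (4,6) (4,6) (8,0) (8,0)
{t/C/Out/U, t/C/Out/W} → row (4,6) (4,6) (1,8) (1,8)
That's 12 distinct rows out of 36 strategies.

12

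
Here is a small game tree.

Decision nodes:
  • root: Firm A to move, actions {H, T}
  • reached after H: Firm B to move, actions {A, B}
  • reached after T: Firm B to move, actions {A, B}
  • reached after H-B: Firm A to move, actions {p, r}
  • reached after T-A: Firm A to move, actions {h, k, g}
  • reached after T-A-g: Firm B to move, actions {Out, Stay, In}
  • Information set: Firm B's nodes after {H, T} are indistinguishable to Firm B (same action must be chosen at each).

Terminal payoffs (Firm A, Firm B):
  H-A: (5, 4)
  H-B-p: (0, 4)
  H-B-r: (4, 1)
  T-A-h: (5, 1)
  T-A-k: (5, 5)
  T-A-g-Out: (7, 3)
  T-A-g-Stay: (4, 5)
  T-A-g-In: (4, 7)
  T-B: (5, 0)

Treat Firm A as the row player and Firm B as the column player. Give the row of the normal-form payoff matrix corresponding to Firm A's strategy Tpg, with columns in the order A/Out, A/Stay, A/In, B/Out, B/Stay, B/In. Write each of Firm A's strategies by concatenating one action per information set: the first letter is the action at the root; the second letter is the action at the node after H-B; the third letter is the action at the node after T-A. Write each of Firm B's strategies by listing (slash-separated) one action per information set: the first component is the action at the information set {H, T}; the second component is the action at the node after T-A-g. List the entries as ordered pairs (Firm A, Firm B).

vs A/Out: Firm A plays T → Firm B plays A at [T] → Firm A plays g at [T-A] → Firm B plays Out at [T-A-g] → (7, 3)
vs A/Stay: Firm A plays T → Firm B plays A at [T] → Firm A plays g at [T-A] → Firm B plays Stay at [T-A-g] → (4, 5)
vs A/In: Firm A plays T → Firm B plays A at [T] → Firm A plays g at [T-A] → Firm B plays In at [T-A-g] → (4, 7)
vs B/Out: Firm A plays T → Firm B plays B at [T] → (5, 0)
vs B/Stay: Firm A plays T → Firm B plays B at [T] → (5, 0)
vs B/In: Firm A plays T → Firm B plays B at [T] → (5, 0)

(7,3) (4,5) (4,7) (5,0) (5,0) (5,0)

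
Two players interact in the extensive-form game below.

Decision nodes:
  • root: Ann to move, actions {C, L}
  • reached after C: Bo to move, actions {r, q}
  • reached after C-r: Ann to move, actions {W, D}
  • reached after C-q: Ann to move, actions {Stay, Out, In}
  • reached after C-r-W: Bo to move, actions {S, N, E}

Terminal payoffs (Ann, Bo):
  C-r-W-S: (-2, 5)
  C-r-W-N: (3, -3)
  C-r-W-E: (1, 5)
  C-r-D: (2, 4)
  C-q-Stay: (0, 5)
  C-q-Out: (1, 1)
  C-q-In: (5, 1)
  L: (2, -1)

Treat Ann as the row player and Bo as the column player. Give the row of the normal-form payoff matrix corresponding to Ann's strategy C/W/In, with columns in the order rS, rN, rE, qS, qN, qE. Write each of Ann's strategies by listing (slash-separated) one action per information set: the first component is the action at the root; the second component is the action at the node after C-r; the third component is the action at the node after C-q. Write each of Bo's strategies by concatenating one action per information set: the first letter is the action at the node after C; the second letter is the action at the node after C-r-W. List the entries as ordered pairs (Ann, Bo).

vs rS: Ann plays C → Bo plays r at [C] → Ann plays W at [C-r] → Bo plays S at [C-r-W] → (-2, 5)
vs rN: Ann plays C → Bo plays r at [C] → Ann plays W at [C-r] → Bo plays N at [C-r-W] → (3, -3)
vs rE: Ann plays C → Bo plays r at [C] → Ann plays W at [C-r] → Bo plays E at [C-r-W] → (1, 5)
vs qS: Ann plays C → Bo plays q at [C] → Ann plays In at [C-q] → (5, 1)
vs qN: Ann plays C → Bo plays q at [C] → Ann plays In at [C-q] → (5, 1)
vs qE: Ann plays C → Bo plays q at [C] → Ann plays In at [C-q] → (5, 1)

(-2,5) (3,-3) (1,5) (5,1) (5,1) (5,1)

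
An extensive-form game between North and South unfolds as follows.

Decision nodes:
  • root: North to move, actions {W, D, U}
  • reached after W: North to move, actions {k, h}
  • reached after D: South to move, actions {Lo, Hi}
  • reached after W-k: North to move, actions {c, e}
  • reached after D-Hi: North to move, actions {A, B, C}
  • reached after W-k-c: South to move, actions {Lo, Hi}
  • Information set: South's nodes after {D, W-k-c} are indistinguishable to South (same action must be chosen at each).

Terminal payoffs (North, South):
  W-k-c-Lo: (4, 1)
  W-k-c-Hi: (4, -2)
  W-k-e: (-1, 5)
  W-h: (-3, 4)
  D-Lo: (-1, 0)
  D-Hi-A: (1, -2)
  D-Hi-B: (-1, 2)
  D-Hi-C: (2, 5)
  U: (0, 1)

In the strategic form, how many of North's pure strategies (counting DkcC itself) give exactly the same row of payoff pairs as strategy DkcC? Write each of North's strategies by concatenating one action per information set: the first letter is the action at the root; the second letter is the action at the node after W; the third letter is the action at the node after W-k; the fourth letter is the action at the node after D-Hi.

Row for DkcC (columns Lo, Hi): (-1,0) (2,5).
Under DkcC, North's choice at the node after W and at the node after W-k can never be reached regardless of what South does, so varying those choices leaves every outcome unchanged.
Holding the reachable choices fixed and varying the unreachable ones freely already gives 2 × 2 = 4 equivalent strategies.
No other strategy reproduces this row, so those 4 are the full class: DkcC, DkeC, DhcC, DheC.

4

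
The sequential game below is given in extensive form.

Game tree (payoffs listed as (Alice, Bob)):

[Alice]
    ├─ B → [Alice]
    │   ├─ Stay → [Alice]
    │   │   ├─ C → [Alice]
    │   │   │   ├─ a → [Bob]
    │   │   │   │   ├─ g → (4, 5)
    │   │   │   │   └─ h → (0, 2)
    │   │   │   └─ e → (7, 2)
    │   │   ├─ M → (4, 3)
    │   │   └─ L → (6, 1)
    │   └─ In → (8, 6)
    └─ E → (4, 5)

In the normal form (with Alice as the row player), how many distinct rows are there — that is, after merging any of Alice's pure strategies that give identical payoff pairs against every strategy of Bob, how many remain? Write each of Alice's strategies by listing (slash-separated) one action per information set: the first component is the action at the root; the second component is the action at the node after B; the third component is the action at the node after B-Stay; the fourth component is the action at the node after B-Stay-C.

6

Alice has 24 pure strategies: B/Stay/C/a, B/Stay/C/e, B/Stay/M/a, B/Stay/M/e, B/Stay/L/a, B/Stay/L/e, B/In/C/a, B/In/C/e, B/In/M/a, B/In/M/e, B/In/L/a, B/In/L/e, E/Stay/C/a, E/Stay/C/e, E/Stay/M/a, E/Stay/M/e, E/Stay/L/a, E/Stay/L/e, E/In/C/a, E/In/C/e, E/In/M/a, E/In/M/e, E/In/L/a, E/In/L/e. Columns: g, h.
{B/Stay/C/a} → row (4,5) (0,2)
{B/Stay/C/e} → row (7,2) (7,2)
{B/Stay/M/a, B/Stay/M/e} → row (4,3) (4,3)
{B/Stay/L/a, B/Stay/L/e} → row (6,1) (6,1)
{B/In/C/a, B/In/C/e, B/In/M/a, B/In/M/e, B/In/L/a, B/In/L/e} → row (8,6) (8,6)
{E/Stay/C/a, E/Stay/C/e, E/Stay/M/a, E/Stay/M/e, E/Stay/L/a, E/Stay/L/e, E/In/C/a, E/In/C/e, E/In/M/a, E/In/M/e, E/In/L/a, E/In/L/e} → row (4,5) (4,5)
That's 6 distinct rows out of 24 strategies.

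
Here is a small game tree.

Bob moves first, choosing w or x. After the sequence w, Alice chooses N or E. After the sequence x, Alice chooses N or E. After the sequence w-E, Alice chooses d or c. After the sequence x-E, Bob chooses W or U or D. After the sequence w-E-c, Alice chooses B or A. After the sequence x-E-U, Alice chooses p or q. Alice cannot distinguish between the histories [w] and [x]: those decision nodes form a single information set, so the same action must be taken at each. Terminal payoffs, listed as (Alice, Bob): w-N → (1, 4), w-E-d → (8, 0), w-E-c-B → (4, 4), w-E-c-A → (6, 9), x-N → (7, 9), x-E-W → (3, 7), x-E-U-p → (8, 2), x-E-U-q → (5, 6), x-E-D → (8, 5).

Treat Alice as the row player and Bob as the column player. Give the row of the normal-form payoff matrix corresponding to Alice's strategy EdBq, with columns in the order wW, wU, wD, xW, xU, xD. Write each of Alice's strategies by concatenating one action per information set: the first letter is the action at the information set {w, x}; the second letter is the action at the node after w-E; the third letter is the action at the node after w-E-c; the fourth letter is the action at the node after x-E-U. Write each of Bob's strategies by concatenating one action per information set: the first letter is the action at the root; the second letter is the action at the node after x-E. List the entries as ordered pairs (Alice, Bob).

vs wW: Bob plays w → Alice plays E at [w] → Alice plays d at [w-E] → (8, 0)
vs wU: Bob plays w → Alice plays E at [w] → Alice plays d at [w-E] → (8, 0)
vs wD: Bob plays w → Alice plays E at [w] → Alice plays d at [w-E] → (8, 0)
vs xW: Bob plays x → Alice plays E at [x] → Bob plays W at [x-E] → (3, 7)
vs xU: Bob plays x → Alice plays E at [x] → Bob plays U at [x-E] → Alice plays q at [x-E-U] → (5, 6)
vs xD: Bob plays x → Alice plays E at [x] → Bob plays D at [x-E] → (8, 5)

(8,0) (8,0) (8,0) (3,7) (5,6) (8,5)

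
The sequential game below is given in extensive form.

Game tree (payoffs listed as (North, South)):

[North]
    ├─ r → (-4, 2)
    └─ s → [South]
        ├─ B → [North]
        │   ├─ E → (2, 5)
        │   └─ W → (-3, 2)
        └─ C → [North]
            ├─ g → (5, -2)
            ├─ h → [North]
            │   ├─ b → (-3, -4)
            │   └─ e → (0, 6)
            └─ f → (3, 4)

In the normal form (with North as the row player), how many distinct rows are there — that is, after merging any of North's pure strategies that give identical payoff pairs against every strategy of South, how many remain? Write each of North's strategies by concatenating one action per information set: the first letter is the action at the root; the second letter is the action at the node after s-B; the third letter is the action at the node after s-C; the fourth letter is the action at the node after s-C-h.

North has 24 pure strategies: rEgb, rEge, rEhb, rEhe, rEfb, rEfe, rWgb, rWge, rWhb, rWhe, rWfb, rWfe, sEgb, sEge, sEhb, sEhe, sEfb, sEfe, sWgb, sWge, sWhb, sWhe, sWfb, sWfe. Columns: B, C.
{rEgb, rEge, rEhb, rEhe, rEfb, rEfe, rWgb, rWge, rWhb, rWhe, rWfb, rWfe} → row (-4,2) (-4,2)
{sEgb, sEge} → row (2,5) (5,-2)
{sEhb} → row (2,5) (-3,-4)
{sEhe} → row (2,5) (0,6)
{sEfb, sEfe} → row (2,5) (3,4)
{sWgb, sWge} → row (-3,2) (5,-2)
{sWhb} → row (-3,2) (-3,-4)
{sWhe} → row (-3,2) (0,6)
{sWfb, sWfe} → row (-3,2) (3,4)
That's 9 distinct rows out of 24 strategies.

9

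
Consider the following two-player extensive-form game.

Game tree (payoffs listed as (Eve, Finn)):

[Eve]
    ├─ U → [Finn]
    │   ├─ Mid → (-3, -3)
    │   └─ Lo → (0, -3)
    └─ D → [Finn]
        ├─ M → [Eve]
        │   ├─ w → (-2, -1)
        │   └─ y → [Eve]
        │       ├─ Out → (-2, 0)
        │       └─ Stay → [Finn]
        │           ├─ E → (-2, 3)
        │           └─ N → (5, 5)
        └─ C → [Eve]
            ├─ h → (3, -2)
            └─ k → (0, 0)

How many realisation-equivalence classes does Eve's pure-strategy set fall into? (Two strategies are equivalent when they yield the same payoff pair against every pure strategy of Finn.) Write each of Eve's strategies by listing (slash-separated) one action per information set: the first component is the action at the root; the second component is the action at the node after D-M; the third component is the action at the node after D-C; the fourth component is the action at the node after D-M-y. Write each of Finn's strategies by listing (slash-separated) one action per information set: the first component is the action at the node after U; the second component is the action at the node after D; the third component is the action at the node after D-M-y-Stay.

Eve has 16 pure strategies: U/w/h/Out, U/w/h/Stay, U/w/k/Out, U/w/k/Stay, U/y/h/Out, U/y/h/Stay, U/y/k/Out, U/y/k/Stay, D/w/h/Out, D/w/h/Stay, D/w/k/Out, D/w/k/Stay, D/y/h/Out, D/y/h/Stay, D/y/k/Out, D/y/k/Stay. Columns: Mid/M/E, Mid/M/N, Mid/C/E, Mid/C/N, Lo/M/E, Lo/M/N, Lo/C/E, Lo/C/N.
{U/w/h/Out, U/w/h/Stay, U/w/k/Out, U/w/k/Stay, U/y/h/Out, U/y/h/Stay, U/y/k/Out, U/y/k/Stay} → row (-3,-3) (-3,-3) (-3,-3) (-3,-3) (0,-3) (0,-3) (0,-3) (0,-3)
{D/w/h/Out, D/w/h/Stay} → row (-2,-1) (-2,-1) (3,-2) (3,-2) (-2,-1) (-2,-1) (3,-2) (3,-2)
{D/w/k/Out, D/w/k/Stay} → row (-2,-1) (-2,-1) (0,0) (0,0) (-2,-1) (-2,-1) (0,0) (0,0)
{D/y/h/Out} → row (-2,0) (-2,0) (3,-2) (3,-2) (-2,0) (-2,0) (3,-2) (3,-2)
{D/y/h/Stay} → row (-2,3) (5,5) (3,-2) (3,-2) (-2,3) (5,5) (3,-2) (3,-2)
{D/y/k/Out} → row (-2,0) (-2,0) (0,0) (0,0) (-2,0) (-2,0) (0,0) (0,0)
{D/y/k/Stay} → row (-2,3) (5,5) (0,0) (0,0) (-2,3) (5,5) (0,0) (0,0)
That's 7 distinct rows out of 16 strategies.

7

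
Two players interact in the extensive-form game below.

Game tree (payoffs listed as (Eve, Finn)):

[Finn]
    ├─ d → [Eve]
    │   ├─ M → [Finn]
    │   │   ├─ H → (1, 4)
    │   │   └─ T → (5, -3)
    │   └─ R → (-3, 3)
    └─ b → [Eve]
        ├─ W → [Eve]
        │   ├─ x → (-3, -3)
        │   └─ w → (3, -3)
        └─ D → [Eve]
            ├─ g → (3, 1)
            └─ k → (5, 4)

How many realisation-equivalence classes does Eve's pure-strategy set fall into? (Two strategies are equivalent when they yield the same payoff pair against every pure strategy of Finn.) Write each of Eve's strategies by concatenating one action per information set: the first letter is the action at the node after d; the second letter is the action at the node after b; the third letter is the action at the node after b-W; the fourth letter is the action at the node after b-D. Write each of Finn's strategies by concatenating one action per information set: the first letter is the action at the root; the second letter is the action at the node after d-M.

Eve has 16 pure strategies: MWxg, MWxk, MWwg, MWwk, MDxg, MDxk, MDwg, MDwk, RWxg, RWxk, RWwg, RWwk, RDxg, RDxk, RDwg, RDwk. Columns: dH, dT, bH, bT.
{MWxg, MWxk} → row (1,4) (5,-3) (-3,-3) (-3,-3)
{MWwg, MWwk} → row (1,4) (5,-3) (3,-3) (3,-3)
{MDxg, MDwg} → row (1,4) (5,-3) (3,1) (3,1)
{MDxk, MDwk} → row (1,4) (5,-3) (5,4) (5,4)
{RWxg, RWxk} → row (-3,3) (-3,3) (-3,-3) (-3,-3)
{RWwg, RWwk} → row (-3,3) (-3,3) (3,-3) (3,-3)
{RDxg, RDwg} → row (-3,3) (-3,3) (3,1) (3,1)
{RDxk, RDwk} → row (-3,3) (-3,3) (5,4) (5,4)
That's 8 distinct rows out of 16 strategies.

8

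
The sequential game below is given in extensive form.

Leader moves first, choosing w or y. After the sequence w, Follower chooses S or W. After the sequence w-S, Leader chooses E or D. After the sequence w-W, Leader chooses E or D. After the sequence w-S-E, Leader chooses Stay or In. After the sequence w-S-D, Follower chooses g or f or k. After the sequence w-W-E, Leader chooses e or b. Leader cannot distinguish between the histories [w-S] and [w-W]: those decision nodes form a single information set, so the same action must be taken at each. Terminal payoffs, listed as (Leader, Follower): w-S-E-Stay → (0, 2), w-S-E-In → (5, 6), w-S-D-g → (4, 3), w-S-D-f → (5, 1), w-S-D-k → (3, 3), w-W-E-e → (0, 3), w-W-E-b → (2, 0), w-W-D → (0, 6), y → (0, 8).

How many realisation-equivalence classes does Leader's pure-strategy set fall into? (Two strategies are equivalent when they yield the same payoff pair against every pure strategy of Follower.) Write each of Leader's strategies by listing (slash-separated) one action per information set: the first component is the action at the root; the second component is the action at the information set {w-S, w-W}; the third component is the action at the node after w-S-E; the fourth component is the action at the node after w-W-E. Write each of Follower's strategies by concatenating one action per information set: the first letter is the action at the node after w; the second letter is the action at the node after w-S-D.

6

Leader has 16 pure strategies: w/E/Stay/e, w/E/Stay/b, w/E/In/e, w/E/In/b, w/D/Stay/e, w/D/Stay/b, w/D/In/e, w/D/In/b, y/E/Stay/e, y/E/Stay/b, y/E/In/e, y/E/In/b, y/D/Stay/e, y/D/Stay/b, y/D/In/e, y/D/In/b. Columns: Sg, Sf, Sk, Wg, Wf, Wk.
{w/E/Stay/e} → row (0,2) (0,2) (0,2) (0,3) (0,3) (0,3)
{w/E/Stay/b} → row (0,2) (0,2) (0,2) (2,0) (2,0) (2,0)
{w/E/In/e} → row (5,6) (5,6) (5,6) (0,3) (0,3) (0,3)
{w/E/In/b} → row (5,6) (5,6) (5,6) (2,0) (2,0) (2,0)
{w/D/Stay/e, w/D/Stay/b, w/D/In/e, w/D/In/b} → row (4,3) (5,1) (3,3) (0,6) (0,6) (0,6)
{y/E/Stay/e, y/E/Stay/b, y/E/In/e, y/E/In/b, y/D/Stay/e, y/D/Stay/b, y/D/In/e, y/D/In/b} → row (0,8) (0,8) (0,8) (0,8) (0,8) (0,8)
That's 6 distinct rows out of 16 strategies.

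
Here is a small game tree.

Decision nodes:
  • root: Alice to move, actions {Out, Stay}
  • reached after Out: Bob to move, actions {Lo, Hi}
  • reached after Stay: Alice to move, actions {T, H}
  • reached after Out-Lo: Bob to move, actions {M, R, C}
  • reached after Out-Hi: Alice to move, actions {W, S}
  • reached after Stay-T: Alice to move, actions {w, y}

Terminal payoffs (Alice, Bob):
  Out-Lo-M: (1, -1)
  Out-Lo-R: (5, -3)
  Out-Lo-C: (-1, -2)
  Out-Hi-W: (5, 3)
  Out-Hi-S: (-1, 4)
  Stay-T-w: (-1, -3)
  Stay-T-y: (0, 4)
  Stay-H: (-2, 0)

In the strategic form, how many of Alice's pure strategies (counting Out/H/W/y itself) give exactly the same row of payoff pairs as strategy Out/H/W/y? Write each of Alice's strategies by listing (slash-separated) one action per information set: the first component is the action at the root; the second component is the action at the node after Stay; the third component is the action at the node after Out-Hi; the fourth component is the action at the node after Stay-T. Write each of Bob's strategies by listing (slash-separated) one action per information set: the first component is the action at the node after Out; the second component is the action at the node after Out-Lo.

4

Row for Out/H/W/y (columns Lo/M, Lo/R, Lo/C, Hi/M, Hi/R, Hi/C): (1,-1) (5,-3) (-1,-2) (5,3) (5,3) (5,3).
Under Out/H/W/y, Alice's choice at the node after Stay and at the node after Stay-T can never be reached regardless of what Bob does, so varying those choices leaves every outcome unchanged.
Holding the reachable choices fixed and varying the unreachable ones freely already gives 2 × 2 = 4 equivalent strategies.
No other strategy reproduces this row, so those 4 are the full class: Out/T/W/w, Out/T/W/y, Out/H/W/w, Out/H/W/y.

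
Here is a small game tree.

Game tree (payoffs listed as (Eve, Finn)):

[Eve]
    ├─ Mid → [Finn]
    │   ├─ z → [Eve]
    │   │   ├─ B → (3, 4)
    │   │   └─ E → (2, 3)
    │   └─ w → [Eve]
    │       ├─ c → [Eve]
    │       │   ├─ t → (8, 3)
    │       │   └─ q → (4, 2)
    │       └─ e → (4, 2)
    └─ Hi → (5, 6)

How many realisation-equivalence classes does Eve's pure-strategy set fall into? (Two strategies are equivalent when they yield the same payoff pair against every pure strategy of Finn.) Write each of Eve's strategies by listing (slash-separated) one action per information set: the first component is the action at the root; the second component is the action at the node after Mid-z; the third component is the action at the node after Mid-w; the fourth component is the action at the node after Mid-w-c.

5

Eve has 16 pure strategies: Mid/B/c/t, Mid/B/c/q, Mid/B/e/t, Mid/B/e/q, Mid/E/c/t, Mid/E/c/q, Mid/E/e/t, Mid/E/e/q, Hi/B/c/t, Hi/B/c/q, Hi/B/e/t, Hi/B/e/q, Hi/E/c/t, Hi/E/c/q, Hi/E/e/t, Hi/E/e/q. Columns: z, w.
{Mid/B/c/t} → row (3,4) (8,3)
{Mid/B/c/q, Mid/B/e/t, Mid/B/e/q} → row (3,4) (4,2)
{Mid/E/c/t} → row (2,3) (8,3)
{Mid/E/c/q, Mid/E/e/t, Mid/E/e/q} → row (2,3) (4,2)
{Hi/B/c/t, Hi/B/c/q, Hi/B/e/t, Hi/B/e/q, Hi/E/c/t, Hi/E/c/q, Hi/E/e/t, Hi/E/e/q} → row (5,6) (5,6)
That's 5 distinct rows out of 16 strategies.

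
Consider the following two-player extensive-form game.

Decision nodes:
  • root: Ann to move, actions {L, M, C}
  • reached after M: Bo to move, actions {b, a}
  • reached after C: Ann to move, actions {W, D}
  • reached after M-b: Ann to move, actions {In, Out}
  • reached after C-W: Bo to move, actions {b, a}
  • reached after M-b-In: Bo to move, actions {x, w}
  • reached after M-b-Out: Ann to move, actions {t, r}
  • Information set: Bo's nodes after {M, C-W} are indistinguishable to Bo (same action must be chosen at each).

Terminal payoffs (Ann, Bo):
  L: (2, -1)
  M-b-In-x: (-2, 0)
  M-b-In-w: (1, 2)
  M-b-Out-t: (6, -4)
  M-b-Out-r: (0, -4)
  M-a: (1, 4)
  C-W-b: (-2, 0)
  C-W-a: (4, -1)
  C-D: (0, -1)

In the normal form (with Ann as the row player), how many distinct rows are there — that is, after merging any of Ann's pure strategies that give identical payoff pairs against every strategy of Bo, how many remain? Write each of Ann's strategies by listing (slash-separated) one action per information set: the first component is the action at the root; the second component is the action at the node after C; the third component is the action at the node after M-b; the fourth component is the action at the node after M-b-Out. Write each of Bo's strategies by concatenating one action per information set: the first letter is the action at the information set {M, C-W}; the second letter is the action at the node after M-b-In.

Ann has 24 pure strategies: L/W/In/t, L/W/In/r, L/W/Out/t, L/W/Out/r, L/D/In/t, L/D/In/r, L/D/Out/t, L/D/Out/r, M/W/In/t, M/W/In/r, M/W/Out/t, M/W/Out/r, M/D/In/t, M/D/In/r, M/D/Out/t, M/D/Out/r, C/W/In/t, C/W/In/r, C/W/Out/t, C/W/Out/r, C/D/In/t, C/D/In/r, C/D/Out/t, C/D/Out/r. Columns: bx, bw, ax, aw.
{L/W/In/t, L/W/In/r, L/W/Out/t, L/W/Out/r, L/D/In/t, L/D/In/r, L/D/Out/t, L/D/Out/r} → row (2,-1) (2,-1) (2,-1) (2,-1)
{M/W/In/t, M/W/In/r, M/D/In/t, M/D/In/r} → row (-2,0) (1,2) (1,4) (1,4)
{M/W/Out/t, M/D/Out/t} → row (6,-4) (6,-4) (1,4) (1,4)
{M/W/Out/r, M/D/Out/r} → row (0,-4) (0,-4) (1,4) (1,4)
{C/W/In/t, C/W/In/r, C/W/Out/t, C/W/Out/r} → row (-2,0) (-2,0) (4,-1) (4,-1)
{C/D/In/t, C/D/In/r, C/D/Out/t, C/D/Out/r} → row (0,-1) (0,-1) (0,-1) (0,-1)
That's 6 distinct rows out of 24 strategies.

6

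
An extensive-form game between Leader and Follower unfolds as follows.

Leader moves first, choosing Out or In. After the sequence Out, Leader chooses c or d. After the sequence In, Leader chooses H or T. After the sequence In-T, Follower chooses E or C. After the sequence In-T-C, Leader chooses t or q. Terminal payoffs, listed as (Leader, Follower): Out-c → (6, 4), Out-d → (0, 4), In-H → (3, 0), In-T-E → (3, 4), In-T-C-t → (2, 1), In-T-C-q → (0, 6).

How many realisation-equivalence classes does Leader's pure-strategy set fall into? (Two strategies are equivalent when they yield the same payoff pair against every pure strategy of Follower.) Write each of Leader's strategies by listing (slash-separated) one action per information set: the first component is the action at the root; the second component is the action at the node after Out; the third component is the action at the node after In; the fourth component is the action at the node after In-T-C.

5

Leader has 16 pure strategies: Out/c/H/t, Out/c/H/q, Out/c/T/t, Out/c/T/q, Out/d/H/t, Out/d/H/q, Out/d/T/t, Out/d/T/q, In/c/H/t, In/c/H/q, In/c/T/t, In/c/T/q, In/d/H/t, In/d/H/q, In/d/T/t, In/d/T/q. Columns: E, C.
{Out/c/H/t, Out/c/H/q, Out/c/T/t, Out/c/T/q} → row (6,4) (6,4)
{Out/d/H/t, Out/d/H/q, Out/d/T/t, Out/d/T/q} → row (0,4) (0,4)
{In/c/H/t, In/c/H/q, In/d/H/t, In/d/H/q} → row (3,0) (3,0)
{In/c/T/t, In/d/T/t} → row (3,4) (2,1)
{In/c/T/q, In/d/T/q} → row (3,4) (0,6)
That's 5 distinct rows out of 16 strategies.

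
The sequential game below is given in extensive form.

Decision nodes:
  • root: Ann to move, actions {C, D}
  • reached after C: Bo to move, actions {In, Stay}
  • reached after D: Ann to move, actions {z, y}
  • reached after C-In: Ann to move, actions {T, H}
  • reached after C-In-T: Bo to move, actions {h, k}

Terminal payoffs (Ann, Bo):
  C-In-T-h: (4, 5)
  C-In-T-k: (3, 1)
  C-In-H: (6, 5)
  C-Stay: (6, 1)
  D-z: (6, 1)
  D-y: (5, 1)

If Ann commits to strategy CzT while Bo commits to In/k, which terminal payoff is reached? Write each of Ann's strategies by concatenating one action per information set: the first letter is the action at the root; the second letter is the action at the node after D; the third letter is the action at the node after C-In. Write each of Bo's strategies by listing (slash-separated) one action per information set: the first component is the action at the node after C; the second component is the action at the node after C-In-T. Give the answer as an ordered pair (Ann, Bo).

(3, 1)

Trace the play path from the root:
  Ann plays C
  Bo plays In at [C]
  Ann plays T at [C-In]
  Bo plays k at [C-In-T]
→ terminal payoff (3, 1).
(Ann's choice at the node after D is never reached on this path, so it doesn't affect the outcome.)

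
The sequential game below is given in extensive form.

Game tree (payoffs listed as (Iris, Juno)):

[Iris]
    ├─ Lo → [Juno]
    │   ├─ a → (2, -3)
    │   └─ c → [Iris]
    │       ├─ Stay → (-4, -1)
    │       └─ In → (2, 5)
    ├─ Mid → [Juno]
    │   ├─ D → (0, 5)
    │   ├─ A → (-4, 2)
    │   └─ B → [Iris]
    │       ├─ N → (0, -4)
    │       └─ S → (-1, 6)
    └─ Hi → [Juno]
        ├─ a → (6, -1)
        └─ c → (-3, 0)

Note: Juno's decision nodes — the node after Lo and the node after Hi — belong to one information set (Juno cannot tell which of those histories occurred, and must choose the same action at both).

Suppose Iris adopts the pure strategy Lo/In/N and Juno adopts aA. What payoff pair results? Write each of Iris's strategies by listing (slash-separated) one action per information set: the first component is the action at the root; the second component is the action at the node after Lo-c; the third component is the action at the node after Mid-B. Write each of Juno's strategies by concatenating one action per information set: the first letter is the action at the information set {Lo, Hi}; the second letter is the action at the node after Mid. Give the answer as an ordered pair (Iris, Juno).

(2, -3)

Trace the play path from the root:
  Iris plays Lo
  Juno plays a at [Lo]
→ terminal payoff (2, -3).
(Iris's choice at the node after Lo-c is never reached on this path, so it doesn't affect the outcome.)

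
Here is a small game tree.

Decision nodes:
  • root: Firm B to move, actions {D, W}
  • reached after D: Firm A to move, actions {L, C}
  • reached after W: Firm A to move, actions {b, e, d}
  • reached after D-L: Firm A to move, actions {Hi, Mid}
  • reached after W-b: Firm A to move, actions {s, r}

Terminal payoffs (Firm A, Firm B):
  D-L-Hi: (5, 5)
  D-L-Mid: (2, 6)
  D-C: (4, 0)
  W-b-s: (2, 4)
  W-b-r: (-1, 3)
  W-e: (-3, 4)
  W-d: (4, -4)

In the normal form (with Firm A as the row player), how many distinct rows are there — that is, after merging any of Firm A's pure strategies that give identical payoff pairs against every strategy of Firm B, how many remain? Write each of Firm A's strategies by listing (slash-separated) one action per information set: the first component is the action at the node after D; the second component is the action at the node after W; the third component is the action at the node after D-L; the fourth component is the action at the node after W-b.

12

Firm A has 24 pure strategies: L/b/Hi/s, L/b/Hi/r, L/b/Mid/s, L/b/Mid/r, L/e/Hi/s, L/e/Hi/r, L/e/Mid/s, L/e/Mid/r, L/d/Hi/s, L/d/Hi/r, L/d/Mid/s, L/d/Mid/r, C/b/Hi/s, C/b/Hi/r, C/b/Mid/s, C/b/Mid/r, C/e/Hi/s, C/e/Hi/r, C/e/Mid/s, C/e/Mid/r, C/d/Hi/s, C/d/Hi/r, C/d/Mid/s, C/d/Mid/r. Columns: D, W.
{L/b/Hi/s} → row (5,5) (2,4)
{L/b/Hi/r} → row (5,5) (-1,3)
{L/b/Mid/s} → row (2,6) (2,4)
{L/b/Mid/r} → row (2,6) (-1,3)
{L/e/Hi/s, L/e/Hi/r} → row (5,5) (-3,4)
{L/e/Mid/s, L/e/Mid/r} → row (2,6) (-3,4)
{L/d/Hi/s, L/d/Hi/r} → row (5,5) (4,-4)
{L/d/Mid/s, L/d/Mid/r} → row (2,6) (4,-4)
{C/b/Hi/s, C/b/Mid/s} → row (4,0) (2,4)
{C/b/Hi/r, C/b/Mid/r} → row (4,0) (-1,3)
{C/e/Hi/s, C/e/Hi/r, C/e/Mid/s, C/e/Mid/r} → row (4,0) (-3,4)
{C/d/Hi/s, C/d/Hi/r, C/d/Mid/s, C/d/Mid/r} → row (4,0) (4,-4)
That's 12 distinct rows out of 24 strategies.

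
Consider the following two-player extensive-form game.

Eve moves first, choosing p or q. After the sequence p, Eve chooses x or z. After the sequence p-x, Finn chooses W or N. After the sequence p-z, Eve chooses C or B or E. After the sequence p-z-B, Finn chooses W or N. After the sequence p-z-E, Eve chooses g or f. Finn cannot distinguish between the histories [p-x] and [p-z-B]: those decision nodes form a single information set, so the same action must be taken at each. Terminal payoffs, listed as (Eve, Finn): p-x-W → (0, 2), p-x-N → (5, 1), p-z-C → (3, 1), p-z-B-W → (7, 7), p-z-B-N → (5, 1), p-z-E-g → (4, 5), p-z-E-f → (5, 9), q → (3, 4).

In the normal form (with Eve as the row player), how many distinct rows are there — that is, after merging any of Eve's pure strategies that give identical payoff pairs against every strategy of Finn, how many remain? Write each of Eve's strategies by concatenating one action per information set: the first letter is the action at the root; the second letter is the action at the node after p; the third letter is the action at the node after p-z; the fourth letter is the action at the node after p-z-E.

Eve has 24 pure strategies: pxCg, pxCf, pxBg, pxBf, pxEg, pxEf, pzCg, pzCf, pzBg, pzBf, pzEg, pzEf, qxCg, qxCf, qxBg, qxBf, qxEg, qxEf, qzCg, qzCf, qzBg, qzBf, qzEg, qzEf. Columns: W, N.
{pxCg, pxCf, pxBg, pxBf, pxEg, pxEf} → row (0,2) (5,1)
{pzCg, pzCf} → row (3,1) (3,1)
{pzBg, pzBf} → row (7,7) (5,1)
{pzEg} → row (4,5) (4,5)
{pzEf} → row (5,9) (5,9)
{qxCg, qxCf, qxBg, qxBf, qxEg, qxEf, qzCg, qzCf, qzBg, qzBf, qzEg, qzEf} → row (3,4) (3,4)
That's 6 distinct rows out of 24 strategies.

6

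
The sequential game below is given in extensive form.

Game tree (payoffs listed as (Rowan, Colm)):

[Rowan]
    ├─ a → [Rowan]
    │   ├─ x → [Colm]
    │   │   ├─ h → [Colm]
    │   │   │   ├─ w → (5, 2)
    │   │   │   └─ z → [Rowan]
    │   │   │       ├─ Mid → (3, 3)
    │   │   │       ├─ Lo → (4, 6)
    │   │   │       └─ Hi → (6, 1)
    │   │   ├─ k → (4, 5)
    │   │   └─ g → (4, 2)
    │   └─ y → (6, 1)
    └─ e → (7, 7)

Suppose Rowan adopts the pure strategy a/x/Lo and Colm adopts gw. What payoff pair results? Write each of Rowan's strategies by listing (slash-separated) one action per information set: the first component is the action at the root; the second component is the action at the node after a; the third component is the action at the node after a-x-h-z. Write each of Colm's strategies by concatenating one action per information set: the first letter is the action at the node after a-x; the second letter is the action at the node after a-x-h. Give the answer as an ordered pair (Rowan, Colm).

(4, 2)

Trace the play path from the root:
  Rowan plays a
  Rowan plays x at [a]
  Colm plays g at [a-x]
→ terminal payoff (4, 2).
(Rowan's choice at the node after a-x-h-z is never reached on this path, so it doesn't affect the outcome.)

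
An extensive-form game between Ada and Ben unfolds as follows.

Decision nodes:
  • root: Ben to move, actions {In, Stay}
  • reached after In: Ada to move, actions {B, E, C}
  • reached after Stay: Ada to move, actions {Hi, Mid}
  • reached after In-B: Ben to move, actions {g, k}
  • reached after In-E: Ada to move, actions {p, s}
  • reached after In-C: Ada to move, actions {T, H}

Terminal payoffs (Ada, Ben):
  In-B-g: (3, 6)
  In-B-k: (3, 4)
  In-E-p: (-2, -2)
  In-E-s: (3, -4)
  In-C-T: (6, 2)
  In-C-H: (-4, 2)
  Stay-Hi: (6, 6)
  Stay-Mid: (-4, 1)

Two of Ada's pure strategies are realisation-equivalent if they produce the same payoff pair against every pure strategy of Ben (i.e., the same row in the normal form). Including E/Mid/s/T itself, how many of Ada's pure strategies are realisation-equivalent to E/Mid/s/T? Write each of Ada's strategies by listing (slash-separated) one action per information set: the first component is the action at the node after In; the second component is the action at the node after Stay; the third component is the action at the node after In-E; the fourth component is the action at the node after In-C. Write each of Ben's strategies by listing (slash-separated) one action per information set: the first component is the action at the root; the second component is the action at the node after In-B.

2

Row for E/Mid/s/T (columns In/g, In/k, Stay/g, Stay/k): (3,-4) (3,-4) (-4,1) (-4,1).
Under E/Mid/s/T, Ada's choice at the node after In-C can never be reached regardless of what Ben does, so varying those choices leaves every outcome unchanged.
Holding the reachable choices fixed and varying the unreachable one freely already gives 2 equivalent strategies.
No other strategy reproduces this row, so those 2 are the full class: E/Mid/s/T, E/Mid/s/H.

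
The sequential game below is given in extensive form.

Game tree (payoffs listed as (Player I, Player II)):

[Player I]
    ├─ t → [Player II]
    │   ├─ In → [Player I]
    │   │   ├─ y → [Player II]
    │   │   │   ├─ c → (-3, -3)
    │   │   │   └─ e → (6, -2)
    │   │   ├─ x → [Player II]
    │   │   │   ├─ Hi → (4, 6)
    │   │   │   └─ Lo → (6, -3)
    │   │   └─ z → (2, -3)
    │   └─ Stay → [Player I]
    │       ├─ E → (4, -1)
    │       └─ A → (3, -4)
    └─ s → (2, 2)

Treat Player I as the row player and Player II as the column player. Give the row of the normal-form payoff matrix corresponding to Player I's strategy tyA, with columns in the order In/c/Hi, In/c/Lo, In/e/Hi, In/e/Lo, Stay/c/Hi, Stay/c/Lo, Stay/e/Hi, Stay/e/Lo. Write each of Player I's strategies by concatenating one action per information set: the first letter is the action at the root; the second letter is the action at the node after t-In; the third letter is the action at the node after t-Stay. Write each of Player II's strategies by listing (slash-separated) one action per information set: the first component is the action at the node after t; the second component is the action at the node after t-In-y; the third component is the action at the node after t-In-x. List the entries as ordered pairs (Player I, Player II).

vs In/c/Hi: Player I plays t → Player II plays In at [t] → Player I plays y at [t-In] → Player II plays c at [t-In-y] → (-3, -3)
vs In/c/Lo: Player I plays t → Player II plays In at [t] → Player I plays y at [t-In] → Player II plays c at [t-In-y] → (-3, -3)
vs In/e/Hi: Player I plays t → Player II plays In at [t] → Player I plays y at [t-In] → Player II plays e at [t-In-y] → (6, -2)
vs In/e/Lo: Player I plays t → Player II plays In at [t] → Player I plays y at [t-In] → Player II plays e at [t-In-y] → (6, -2)
vs Stay/c/Hi: Player I plays t → Player II plays Stay at [t] → Player I plays A at [t-Stay] → (3, -4)
vs Stay/c/Lo: Player I plays t → Player II plays Stay at [t] → Player I plays A at [t-Stay] → (3, -4)
vs Stay/e/Hi: Player I plays t → Player II plays Stay at [t] → Player I plays A at [t-Stay] → (3, -4)
vs Stay/e/Lo: Player I plays t → Player II plays Stay at [t] → Player I plays A at [t-Stay] → (3, -4)

(-3,-3) (-3,-3) (6,-2) (6,-2) (3,-4) (3,-4) (3,-4) (3,-4)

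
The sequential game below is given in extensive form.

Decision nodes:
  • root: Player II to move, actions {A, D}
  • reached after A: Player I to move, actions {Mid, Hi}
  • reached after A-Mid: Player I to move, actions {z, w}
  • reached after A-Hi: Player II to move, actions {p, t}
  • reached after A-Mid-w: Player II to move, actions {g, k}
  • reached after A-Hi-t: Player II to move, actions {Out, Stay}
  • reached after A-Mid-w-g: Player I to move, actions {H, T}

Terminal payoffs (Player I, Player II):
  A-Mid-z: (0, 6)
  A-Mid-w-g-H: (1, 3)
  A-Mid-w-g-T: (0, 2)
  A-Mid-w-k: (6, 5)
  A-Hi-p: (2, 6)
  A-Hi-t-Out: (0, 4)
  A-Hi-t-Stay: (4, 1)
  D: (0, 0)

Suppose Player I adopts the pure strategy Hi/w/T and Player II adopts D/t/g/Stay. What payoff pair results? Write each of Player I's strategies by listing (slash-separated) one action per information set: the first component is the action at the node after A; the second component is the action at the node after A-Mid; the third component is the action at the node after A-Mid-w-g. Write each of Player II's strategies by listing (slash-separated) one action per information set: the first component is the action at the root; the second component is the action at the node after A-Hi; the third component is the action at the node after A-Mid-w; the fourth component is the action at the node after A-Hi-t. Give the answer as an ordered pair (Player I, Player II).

Trace the play path from the root:
  Player II plays D
→ terminal payoff (0, 0).
(Player I's choice at the node after A is never reached on this path, so it doesn't affect the outcome.)

(0, 0)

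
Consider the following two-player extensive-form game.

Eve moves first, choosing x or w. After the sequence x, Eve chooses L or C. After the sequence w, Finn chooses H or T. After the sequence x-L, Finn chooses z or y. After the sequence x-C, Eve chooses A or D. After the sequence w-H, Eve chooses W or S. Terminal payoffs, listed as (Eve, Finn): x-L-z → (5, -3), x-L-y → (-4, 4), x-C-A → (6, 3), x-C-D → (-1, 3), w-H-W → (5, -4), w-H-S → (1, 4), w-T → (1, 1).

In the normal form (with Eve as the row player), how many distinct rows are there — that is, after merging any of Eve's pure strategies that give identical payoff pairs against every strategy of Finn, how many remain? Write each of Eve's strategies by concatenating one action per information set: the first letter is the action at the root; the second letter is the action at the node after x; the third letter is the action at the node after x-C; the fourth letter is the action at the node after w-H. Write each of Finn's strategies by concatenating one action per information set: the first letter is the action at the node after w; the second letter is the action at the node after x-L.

5

Eve has 16 pure strategies: xLAW, xLAS, xLDW, xLDS, xCAW, xCAS, xCDW, xCDS, wLAW, wLAS, wLDW, wLDS, wCAW, wCAS, wCDW, wCDS. Columns: Hz, Hy, Tz, Ty.
{xLAW, xLAS, xLDW, xLDS} → row (5,-3) (-4,4) (5,-3) (-4,4)
{xCAW, xCAS} → row (6,3) (6,3) (6,3) (6,3)
{xCDW, xCDS} → row (-1,3) (-1,3) (-1,3) (-1,3)
{wLAW, wLDW, wCAW, wCDW} → row (5,-4) (5,-4) (1,1) (1,1)
{wLAS, wLDS, wCAS, wCDS} → row (1,4) (1,4) (1,1) (1,1)
That's 5 distinct rows out of 16 strategies.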